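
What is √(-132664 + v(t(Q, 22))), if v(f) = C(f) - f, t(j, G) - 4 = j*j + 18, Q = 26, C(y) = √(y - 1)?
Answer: √(-133362 + √697) ≈ 365.15*I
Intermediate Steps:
C(y) = √(-1 + y)
t(j, G) = 22 + j² (t(j, G) = 4 + (j*j + 18) = 4 + (j² + 18) = 4 + (18 + j²) = 22 + j²)
v(f) = √(-1 + f) - f
√(-132664 + v(t(Q, 22))) = √(-132664 + (√(-1 + (22 + 26²)) - (22 + 26²))) = √(-132664 + (√(-1 + (22 + 676)) - (22 + 676))) = √(-132664 + (√(-1 + 698) - 1*698)) = √(-132664 + (√697 - 698)) = √(-132664 + (-698 + √697)) = √(-133362 + √697)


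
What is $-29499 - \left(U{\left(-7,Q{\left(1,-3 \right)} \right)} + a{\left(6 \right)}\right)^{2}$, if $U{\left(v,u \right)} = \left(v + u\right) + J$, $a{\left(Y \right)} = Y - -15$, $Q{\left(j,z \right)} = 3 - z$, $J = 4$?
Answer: $-30075$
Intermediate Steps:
$a{\left(Y \right)} = 15 + Y$ ($a{\left(Y \right)} = Y + 15 = 15 + Y$)
$U{\left(v,u \right)} = 4 + u + v$ ($U{\left(v,u \right)} = \left(v + u\right) + 4 = \left(u + v\right) + 4 = 4 + u + v$)
$-29499 - \left(U{\left(-7,Q{\left(1,-3 \right)} \right)} + a{\left(6 \right)}\right)^{2} = -29499 - \left(\left(4 + \left(3 - -3\right) - 7\right) + \left(15 + 6\right)\right)^{2} = -29499 - \left(\left(4 + \left(3 + 3\right) - 7\right) + 21\right)^{2} = -29499 - \left(\left(4 + 6 - 7\right) + 21\right)^{2} = -29499 - \left(3 + 21\right)^{2} = -29499 - 24^{2} = -29499 - 576 = -30075$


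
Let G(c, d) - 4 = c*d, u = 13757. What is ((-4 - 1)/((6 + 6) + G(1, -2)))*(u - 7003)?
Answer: -16885/7 ≈ -2412.1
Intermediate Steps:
G(c, d) = 4 + c*d
((-4 - 1)/((6 + 6) + G(1, -2)))*(u - 7003) = ((-4 - 1)/((6 + 6) + (4 + 1*(-2))))*(13757 - 7003) = -5/(12 + (4 - 2))*6754 = -5/(12 + 2)*6754 = -5/14*6754 = -16885/7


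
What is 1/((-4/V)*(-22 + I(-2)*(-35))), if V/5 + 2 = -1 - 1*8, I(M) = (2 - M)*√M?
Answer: -605/79368 + 1925*I*√2/39684 ≈ -0.0076227 + 0.068601*I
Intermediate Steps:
I(M) = √M*(2 - M)
V = -55 (V = -10 + 5*(-1 - 1*8) = -10 + 5*(-1 - 8) = -10 + 5*(-9) = -10 - 45 = -55)
1/((-4/V)*(-22 + I(-2)*(-35))) = 1/((-4/(-55))*(-22 + (√(-2)*(2 - 1*(-2)))*(-35))) = 1/((-4*(-1/55))*(-22 + ((I*√2)*(2 + 2))*(-35))) = 1/(4*(-22 + ((I*√2)*4)*(-35))/55) = 1/(4*(-22 + (4*I*√2)*(-35))/55) = 1/(4*(-22 - 140*I*√2)/55) = 1/(-8/5 - 112*I*√2/11)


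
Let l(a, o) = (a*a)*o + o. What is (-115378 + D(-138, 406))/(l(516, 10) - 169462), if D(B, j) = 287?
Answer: -115091/2493108 ≈ -0.046164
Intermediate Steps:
l(a, o) = o + o*a² (l(a, o) = a²*o + o = o*a² + o = o + o*a²)
(-115378 + D(-138, 406))/(l(516, 10) - 169462) = (-115378 + 287)/(10*(1 + 516²) - 169462) = -115091/(10*(1 + 266256) - 169462) = -115091/(10*266257 - 169462) = -115091/(2662570 - 169462) = -115091/2493108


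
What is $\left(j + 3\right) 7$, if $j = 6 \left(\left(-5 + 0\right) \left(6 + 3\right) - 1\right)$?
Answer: $-1911$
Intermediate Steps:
$j = -276$ ($j = 6 \left(\left(-5\right) 9 - 1\right) = 6 \left(-45 - 1\right) = 6 \left(-46\right) = -276$)
$\left(j + 3\right) 7 = \left(-276 + 3\right) 7 = \left(-273\right) 7 = -1911$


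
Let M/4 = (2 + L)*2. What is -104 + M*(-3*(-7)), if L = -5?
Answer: -608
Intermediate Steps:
M = -24 (M = 4*((2 - 5)*2) = 4*(-3*2) = 4*(-6) = -24)
-104 + M*(-3*(-7)) = -104 - (-72)*(-7) = -104 - 24*21 = -104 - 504 = -608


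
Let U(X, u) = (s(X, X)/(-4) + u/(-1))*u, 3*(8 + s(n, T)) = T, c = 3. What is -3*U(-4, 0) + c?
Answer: 3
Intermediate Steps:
s(n, T) = -8 + T/3
U(X, u) = u*(2 - u - X/12) (U(X, u) = ((-8 + X/3)/(-4) + u/(-1))*u = ((-8 + X/3)*(-¼) + u*(-1))*u = ((2 - X/12) - u)*u = (2 - u - X/12)*u = u*(2 - u - X/12))
-3*U(-4, 0) + c = -0*(24 - 1*(-4) - 12*0)/4 + 3 = -0*(24 + 4 + 0)/4 + 3 = -0*28/4 + 3 = -3*0 + 3 = 0 + 3 = 3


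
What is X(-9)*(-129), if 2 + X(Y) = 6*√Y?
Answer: 258 - 2322*I ≈ 258.0 - 2322.0*I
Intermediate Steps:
X(Y) = -2 + 6*√Y
X(-9)*(-129) = (-2 + 6*√(-9))*(-129) = (-2 + 6*(3*I))*(-129) = (-2 + 18*I)*(-129) = 258 - 2322*I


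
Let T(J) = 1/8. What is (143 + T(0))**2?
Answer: 1311025/64 ≈ 20485.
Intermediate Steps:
T(J) = 1/8
(143 + T(0))**2 = (143 + 1/8)**2 = (1145/8)**2 = 1311025/64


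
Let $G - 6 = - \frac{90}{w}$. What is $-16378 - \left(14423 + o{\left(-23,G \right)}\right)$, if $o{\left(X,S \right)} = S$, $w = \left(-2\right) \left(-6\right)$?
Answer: $- \frac{61599}{2} \approx -30800.0$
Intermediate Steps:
$w = 12$
$G = - \frac{3}{2}$ ($G = 6 - \frac{90}{12} = 6 - \frac{15}{2} = - \frac{3}{2} \approx -1.5$)
$-16378 - \left(14423 + o{\left(-23,G \right)}\right) = -16378 - \frac{28843}{2} = - \frac{61599}{2}$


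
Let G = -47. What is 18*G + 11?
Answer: -835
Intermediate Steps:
18*G + 11 = 18*(-47) + 11 = -846 + 11 = -835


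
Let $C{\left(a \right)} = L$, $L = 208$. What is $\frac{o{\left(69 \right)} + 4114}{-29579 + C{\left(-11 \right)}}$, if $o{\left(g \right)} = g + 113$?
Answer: $- \frac{4296}{29371} \approx -0.14627$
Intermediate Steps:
$o{\left(g \right)} = 113 + g$
$C{\left(a \right)} = 208$
$\frac{o{\left(69 \right)} + 4114}{-29579 + C{\left(-11 \right)}} = \frac{\left(113 + 69\right) + 4114}{-29579 + 208} = \frac{182 + 4114}{-29371} = 4296 \left(- \frac{1}{29371}\right) = - \frac{4296}{29371}$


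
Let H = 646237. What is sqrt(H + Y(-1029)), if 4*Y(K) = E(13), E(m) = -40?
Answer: 3*sqrt(71803) ≈ 803.88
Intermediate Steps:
Y(K) = -10 (Y(K) = (1/4)*(-40) = -10)
sqrt(H + Y(-1029)) = sqrt(646237 - 10) = sqrt(646227) = 3*sqrt(71803)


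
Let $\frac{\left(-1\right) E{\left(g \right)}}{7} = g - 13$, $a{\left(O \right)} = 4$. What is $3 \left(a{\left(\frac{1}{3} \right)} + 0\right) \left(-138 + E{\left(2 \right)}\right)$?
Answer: $-732$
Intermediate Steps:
$E{\left(g \right)} = 91 - 7 g$ ($E{\left(g \right)} = - 7 \left(g - 13\right) = - 7 \left(-13 + g\right) = 91 - 7 g$)
$3 \left(a{\left(\frac{1}{3} \right)} + 0\right) \left(-138 + E{\left(2 \right)}\right) = 3 \left(4 + 0\right) \left(-138 + \left(91 - 14\right)\right) = 3 \cdot 4 \left(-138 + \left(91 - 14\right)\right) = 12 \left(-138 + 77\right) = 12 \left(-61\right) = -732$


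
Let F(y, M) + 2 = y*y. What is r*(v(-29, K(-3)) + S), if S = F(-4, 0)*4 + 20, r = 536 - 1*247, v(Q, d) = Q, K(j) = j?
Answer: 13583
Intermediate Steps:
F(y, M) = -2 + y**2 (F(y, M) = -2 + y*y = -2 + y**2)
r = 289 (r = 536 - 247 = 289)
S = 76 (S = (-2 + (-4)**2)*4 + 20 = (-2 + 16)*4 + 20 = 14*4 + 20 = 56 + 20 = 76)
r*(v(-29, K(-3)) + S) = 289*(-29 + 76) = 289*47 = 13583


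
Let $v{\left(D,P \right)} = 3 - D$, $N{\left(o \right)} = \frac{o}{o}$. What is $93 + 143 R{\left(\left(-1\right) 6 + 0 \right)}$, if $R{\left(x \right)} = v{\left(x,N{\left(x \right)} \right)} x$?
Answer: $-7629$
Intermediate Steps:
$N{\left(o \right)} = 1$
$R{\left(x \right)} = x \left(3 - x\right)$ ($R{\left(x \right)} = \left(3 - x\right) x = x \left(3 - x\right)$)
$93 + 143 R{\left(\left(-1\right) 6 + 0 \right)} = 93 + 143 \left(\left(-1\right) 6 + 0\right) \left(3 - \left(\left(-1\right) 6 + 0\right)\right) = 93 + 143 \left(-6 + 0\right) \left(3 - \left(-6 + 0\right)\right) = 93 + 143 \left(- 6 \left(3 - -6\right)\right) = 93 + 143 \left(- 6 \left(3 + 6\right)\right) = 93 + 143 \left(\left(-6\right) 9\right) = 93 + 143 \left(-54\right) = 93 - 7722 = -7629$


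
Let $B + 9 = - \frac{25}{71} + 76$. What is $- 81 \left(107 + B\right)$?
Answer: $- \frac{998649}{71} \approx -14065.0$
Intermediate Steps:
$B = \frac{4732}{71}$ ($B = -9 + \left(- \frac{25}{71} + 76\right) = -9 + \frac{5371}{71} = \frac{4732}{71} \approx 66.648$)
$- 81 \left(107 + B\right) = - 81 \left(107 + \frac{4732}{71}\right) = \left(-81\right) \frac{12329}{71} = - \frac{998649}{71}$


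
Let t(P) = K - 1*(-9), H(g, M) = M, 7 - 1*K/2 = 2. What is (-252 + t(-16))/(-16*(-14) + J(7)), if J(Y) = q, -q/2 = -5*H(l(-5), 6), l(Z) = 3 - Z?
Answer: -233/284 ≈ -0.82042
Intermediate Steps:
K = 10 (K = 14 - 2*2 = 14 - 4 = 10)
q = 60 (q = -(-10)*6 = -2*(-30) = 60)
J(Y) = 60
t(P) = 19 (t(P) = 10 - 1*(-9) = 10 + 9 = 19)
(-252 + t(-16))/(-16*(-14) + J(7)) = (-252 + 19)/(-16*(-14) + 60) = -233/(224 + 60) = -233/284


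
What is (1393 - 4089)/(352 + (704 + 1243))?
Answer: -2696/2299 ≈ -1.1727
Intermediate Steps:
(1393 - 4089)/(352 + (704 + 1243)) = -2696/(352 + 1947) = -2696/2299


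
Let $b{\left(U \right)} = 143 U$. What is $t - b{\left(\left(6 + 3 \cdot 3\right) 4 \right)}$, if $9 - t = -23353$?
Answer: $14782$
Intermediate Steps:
$t = 23362$ ($t = 9 - -23353 = 9 + 23353 = 23362$)
$t - b{\left(\left(6 + 3 \cdot 3\right) 4 \right)} = 23362 - 143 \left(6 + 3 \cdot 3\right) 4 = 23362 - 143 \left(6 + 9\right) 4 = 23362 - 143 \cdot 15 \cdot 4 = 23362 - 143 \cdot 60 = 23362 - 8580 = 14782$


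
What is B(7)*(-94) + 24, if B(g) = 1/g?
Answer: 74/7 ≈ 10.571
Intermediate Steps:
B(7)*(-94) + 24 = -94/7 + 24 = 74/7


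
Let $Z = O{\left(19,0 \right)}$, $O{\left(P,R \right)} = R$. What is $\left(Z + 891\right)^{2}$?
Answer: $793881$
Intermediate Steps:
$Z = 0$
$\left(Z + 891\right)^{2} = \left(0 + 891\right)^{2} = 891^{2} = 793881$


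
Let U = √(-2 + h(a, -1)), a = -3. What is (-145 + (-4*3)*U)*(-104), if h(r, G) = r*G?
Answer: 16328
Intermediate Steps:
h(r, G) = G*r
U = 1 (U = √(-2 - 1*(-3)) = √(-2 + 3) = √1 = 1)
(-145 + (-4*3)*U)*(-104) = (-145 - 4*3*1)*(-104) = (-145 - 12*1)*(-104) = (-145 - 12)*(-104) = -157*(-104) = 16328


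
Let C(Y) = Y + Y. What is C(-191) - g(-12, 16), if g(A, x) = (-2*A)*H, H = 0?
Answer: -382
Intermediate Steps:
C(Y) = 2*Y
g(A, x) = 0 (g(A, x) = -2*A*0 = 0)
C(-191) - g(-12, 16) = 2*(-191) - 1*0 = -382 + 0 = -382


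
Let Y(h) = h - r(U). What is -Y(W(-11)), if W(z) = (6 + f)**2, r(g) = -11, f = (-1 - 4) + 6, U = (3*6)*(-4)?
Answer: -60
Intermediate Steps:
U = -72 (U = 18*(-4) = -72)
f = 1 (f = -5 + 6 = 1)
W(z) = 49 (W(z) = (6 + 1)**2 = 7**2 = 49)
Y(h) = 11 + h (Y(h) = h - 1*(-11) = h + 11 = 11 + h)
-Y(W(-11)) = -(11 + 49) = -1*60 = -60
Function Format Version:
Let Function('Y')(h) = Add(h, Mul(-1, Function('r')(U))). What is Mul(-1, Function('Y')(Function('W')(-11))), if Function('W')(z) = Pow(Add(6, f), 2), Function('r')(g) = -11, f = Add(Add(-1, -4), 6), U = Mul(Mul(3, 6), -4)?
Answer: -60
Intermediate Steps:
U = -72 (U = Mul(18, -4) = -72)
f = 1 (f = Add(-5, 6) = 1)
Function('W')(z) = 49 (Function('W')(z) = Pow(Add(6, 1), 2) = Pow(7, 2) = 49)
Function('Y')(h) = Add(11, h) (Function('Y')(h) = Add(h, Mul(-1, -11)) = Add(h, 11) = Add(11, h))
Mul(-1, Function('Y')(Function('W')(-11))) = Mul(-1, Add(11, 49)) = Mul(-1, 60) = -60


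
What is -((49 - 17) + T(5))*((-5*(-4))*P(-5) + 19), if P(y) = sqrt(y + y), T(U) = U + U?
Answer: -798 - 840*I*sqrt(10) ≈ -798.0 - 2656.3*I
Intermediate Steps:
T(U) = 2*U
P(y) = sqrt(2)*sqrt(y) (P(y) = sqrt(2*y) = sqrt(2)*sqrt(y))
-((49 - 17) + T(5))*((-5*(-4))*P(-5) + 19) = -((49 - 17) + 2*5)*((-5*(-4))*(sqrt(2)*sqrt(-5)) + 19) = -(32 + 10)*(20*(sqrt(2)*(I*sqrt(5))) + 19) = -42*(20*(I*sqrt(10)) + 19) = -42*(20*I*sqrt(10) + 19) = -42*(19 + 20*I*sqrt(10)) = -(798 + 840*I*sqrt(10)) = -798 - 840*I*sqrt(10)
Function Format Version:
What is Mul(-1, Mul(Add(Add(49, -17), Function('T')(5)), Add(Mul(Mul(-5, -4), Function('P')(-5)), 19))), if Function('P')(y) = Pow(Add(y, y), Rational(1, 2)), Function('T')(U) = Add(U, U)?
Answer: Add(-798, Mul(-840, I, Pow(10, Rational(1, 2)))) ≈ Add(-798.00, Mul(-2656.3, I))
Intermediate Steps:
Function('T')(U) = Mul(2, U)
Function('P')(y) = Mul(Pow(2, Rational(1, 2)), Pow(y, Rational(1, 2))) (Function('P')(y) = Pow(Mul(2, y), Rational(1, 2)) = Mul(Pow(2, Rational(1, 2)), Pow(y, Rational(1, 2))))
Mul(-1, Mul(Add(Add(49, -17), Function('T')(5)), Add(Mul(Mul(-5, -4), Function('P')(-5)), 19))) = Mul(-1, Mul(Add(Add(49, -17), Mul(2, 5)), Add(Mul(Mul(-5, -4), Mul(Pow(2, Rational(1, 2)), Pow(-5, Rational(1, 2)))), 19))) = Mul(-1, Mul(Add(32, 10), Add(Mul(20, Mul(Pow(2, Rational(1, 2)), Mul(I, Pow(5, Rational(1, 2))))), 19))) = Mul(-1, Mul(42, Add(Mul(20, Mul(I, Pow(10, Rational(1, 2)))), 19))) = Mul(-1, Mul(42, Add(Mul(20, I, Pow(10, Rational(1, 2))), 19))) = Mul(-1, Mul(42, Add(19, Mul(20, I, Pow(10, Rational(1, 2)))))) = Mul(-1, Add(798, Mul(840, I, Pow(10, Rational(1, 2))))) = Add(-798, Mul(-840, I, Pow(10, Rational(1, 2))))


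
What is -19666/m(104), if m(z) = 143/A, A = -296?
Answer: 5821136/143 ≈ 40707.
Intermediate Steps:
m(z) = -143/296 (m(z) = 143/(-296) = 143*(-1/296) = -143/296)
-19666/m(104) = -19666/(-143/296) = -19666*(-296/143) = 5821136/143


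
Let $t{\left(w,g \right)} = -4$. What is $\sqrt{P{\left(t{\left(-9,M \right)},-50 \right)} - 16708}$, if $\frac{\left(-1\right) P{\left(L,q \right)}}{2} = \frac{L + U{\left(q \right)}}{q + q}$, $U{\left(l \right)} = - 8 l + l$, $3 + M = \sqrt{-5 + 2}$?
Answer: $\frac{i \sqrt{417527}}{5} \approx 129.23 i$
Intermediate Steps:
$M = -3 + i \sqrt{3}$ ($M = -3 + \sqrt{-5 + 2} = -3 + \sqrt{-3} = -3 + i \sqrt{3} \approx -3.0 + 1.732 i$)
$U{\left(l \right)} = - 7 l$
$P{\left(L,q \right)} = - \frac{L - 7 q}{q}$ ($P{\left(L,q \right)} = - 2 \frac{L - 7 q}{q + q} = - 2 \frac{L - 7 q}{2 q} = - \frac{L - 7 q}{q}$)
$\sqrt{P{\left(t{\left(-9,M \right)},-50 \right)} - 16708} = \sqrt{\left(7 - - \frac{4}{-50}\right) - 16708} = \sqrt{\left(7 - \left(-4\right) \left(- \frac{1}{50}\right)\right) - 16708} = \sqrt{\left(7 - \frac{2}{25}\right) - 16708} = \sqrt{\frac{173}{25} - 16708} = \sqrt{- \frac{417527}{25}} = \frac{i \sqrt{417527}}{5}$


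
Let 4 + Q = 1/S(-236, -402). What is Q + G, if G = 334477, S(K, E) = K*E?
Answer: 31732122457/94872 ≈ 3.3447e+5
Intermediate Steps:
S(K, E) = E*K
Q = -379487/94872 (Q = -4 + 1/(-402*(-236)) = -4 + 1/94872 = -379487/94872 ≈ -4.0000)
Q + G = -379487/94872 + 334477 = 31732122457/94872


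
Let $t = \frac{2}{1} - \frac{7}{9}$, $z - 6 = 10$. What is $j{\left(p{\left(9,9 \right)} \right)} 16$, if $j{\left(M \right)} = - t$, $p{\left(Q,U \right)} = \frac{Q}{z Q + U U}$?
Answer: $- \frac{176}{9} \approx -19.556$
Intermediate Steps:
$z = 16$ ($z = 6 + 10 = 16$)
$t = \frac{11}{9}$ ($t = 2 \cdot 1 - \frac{7}{9} = 2 - \frac{7}{9} = \frac{11}{9} \approx 1.2222$)
$p{\left(Q,U \right)} = \frac{Q}{U^{2} + 16 Q}$ ($p{\left(Q,U \right)} = \frac{Q}{16 Q + U U} = \frac{Q}{16 Q + U^{2}} = \frac{Q}{U^{2} + 16 Q}$)
$j{\left(M \right)} = - \frac{11}{9}$ ($j{\left(M \right)} = \left(-1\right) \frac{11}{9} = - \frac{11}{9}$)
$j{\left(p{\left(9,9 \right)} \right)} 16 = \left(- \frac{11}{9}\right) 16 = - \frac{176}{9}$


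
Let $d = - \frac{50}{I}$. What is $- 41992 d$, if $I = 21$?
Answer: $\frac{2099600}{21} \approx 99981.0$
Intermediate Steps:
$d = - \frac{50}{21} \approx -2.381$
$- 41992 d = \left(-41992\right) \left(- \frac{50}{21}\right) = \frac{2099600}{21}$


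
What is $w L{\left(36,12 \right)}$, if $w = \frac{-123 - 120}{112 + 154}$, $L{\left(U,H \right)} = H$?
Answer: $- \frac{1458}{133} \approx -10.962$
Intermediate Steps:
$w = - \frac{243}{266} \approx -0.91353$
$w L{\left(36,12 \right)} = \left(- \frac{243}{266}\right) 12 = - \frac{1458}{133}$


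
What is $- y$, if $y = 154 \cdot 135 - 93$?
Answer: $-20697$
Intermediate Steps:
$y = 20697$ ($y = 20790 - 93 = 20697$)
$- y = \left(-1\right) 20697 = -20697$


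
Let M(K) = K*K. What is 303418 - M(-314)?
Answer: 204822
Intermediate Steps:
M(K) = K**2
303418 - M(-314) = 303418 - 1*(-314)**2 = 303418 - 1*98596 = 303418 - 98596 = 204822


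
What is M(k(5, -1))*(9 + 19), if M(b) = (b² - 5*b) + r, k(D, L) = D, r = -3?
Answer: -84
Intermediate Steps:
M(b) = -3 + b² - 5*b (M(b) = (b² - 5*b) - 3 = -3 + b² - 5*b)
M(k(5, -1))*(9 + 19) = (-3 + 5² - 5*5)*(9 + 19) = (-3 + 25 - 25)*28 = -3*28 = -84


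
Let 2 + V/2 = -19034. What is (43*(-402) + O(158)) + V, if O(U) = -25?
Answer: -55383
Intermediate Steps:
V = -38072 (V = -4 + 2*(-19034) = -4 - 38068 = -38072)
(43*(-402) + O(158)) + V = (43*(-402) - 25) - 38072 = (-17286 - 25) - 38072 = -17311 - 38072 = -55383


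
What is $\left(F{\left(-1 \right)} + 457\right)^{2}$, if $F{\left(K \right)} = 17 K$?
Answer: $193600$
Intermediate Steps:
$\left(F{\left(-1 \right)} + 457\right)^{2} = \left(17 \left(-1\right) + 457\right)^{2} = \left(-17 + 457\right)^{2} = 440^{2} = 193600$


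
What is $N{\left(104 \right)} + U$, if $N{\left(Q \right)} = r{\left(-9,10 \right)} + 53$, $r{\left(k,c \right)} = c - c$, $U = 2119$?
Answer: $2172$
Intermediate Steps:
$r{\left(k,c \right)} = 0$
$N{\left(Q \right)} = 53$ ($N{\left(Q \right)} = 0 + 53 = 53$)
$N{\left(104 \right)} + U = 53 + 2119 = 2172$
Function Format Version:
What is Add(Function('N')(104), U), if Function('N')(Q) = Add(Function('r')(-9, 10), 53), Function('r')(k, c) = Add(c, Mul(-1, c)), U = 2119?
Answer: 2172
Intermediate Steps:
Function('r')(k, c) = 0
Function('N')(Q) = 53 (Function('N')(Q) = Add(0, 53) = 53)
Add(Function('N')(104), U) = Add(53, 2119) = 2172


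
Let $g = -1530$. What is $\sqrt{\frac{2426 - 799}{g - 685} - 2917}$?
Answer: $\frac{i \sqrt{14315062130}}{2215} \approx 54.016 i$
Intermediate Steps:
$\sqrt{\frac{2426 - 799}{g - 685} - 2917} = \sqrt{\frac{2426 - 799}{-1530 - 685} - 2917} = \sqrt{\frac{1627}{-2215} - 2917} = \sqrt{1627 \left(- \frac{1}{2215}\right) - 2917} = \sqrt{- \frac{1627}{2215} - 2917} = \sqrt{- \frac{6462782}{2215}} = \frac{i \sqrt{14315062130}}{2215}$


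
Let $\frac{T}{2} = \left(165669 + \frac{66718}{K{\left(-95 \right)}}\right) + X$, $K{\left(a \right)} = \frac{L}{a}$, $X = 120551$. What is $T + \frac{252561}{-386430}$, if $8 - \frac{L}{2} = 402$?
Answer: $\frac{14934187121011}{25375570} \approx 5.8853 \cdot 10^{5}$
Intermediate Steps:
$L = -788$ ($L = 16 - 804 = -788$)
$K{\left(a \right)} = - \frac{788}{a}$
$T = \frac{115939785}{197}$ ($T = 2 \left(\left(165669 + \frac{66718}{\left(-788\right) \frac{1}{-95}}\right) + 120551\right) = 2 \left(\left(165669 + \frac{66718}{\left(-788\right) \left(- \frac{1}{95}\right)}\right) + 120551\right) = 2 \left(\left(165669 + \frac{66718}{\frac{788}{95}}\right) + 120551\right) = 2 \left(\left(165669 + 66718 \cdot \frac{95}{788}\right) + 120551\right) = 2 \left(\left(165669 + \frac{3169105}{394}\right) + 120551\right) = 2 \left(\frac{68442691}{394} + 120551\right) = 2 \cdot \frac{115939785}{394} = \frac{115939785}{197} \approx 5.8853 \cdot 10^{5}$)
$T + \frac{252561}{-386430} = \frac{115939785}{197} + \frac{252561}{-386430} = \frac{115939785}{197} + 252561 \left(- \frac{1}{386430}\right) = \frac{115939785}{197} - \frac{84187}{128810} = \frac{14934187121011}{25375570}$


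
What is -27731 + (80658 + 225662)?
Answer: 278589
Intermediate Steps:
-27731 + (80658 + 225662) = -27731 + 306320 = 278589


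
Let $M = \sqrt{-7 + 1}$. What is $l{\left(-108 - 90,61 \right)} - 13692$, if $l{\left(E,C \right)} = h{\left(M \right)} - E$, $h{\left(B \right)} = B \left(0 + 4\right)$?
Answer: $-13494 + 4 i \sqrt{6} \approx -13494.0 + 9.798 i$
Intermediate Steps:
$M = i \sqrt{6}$ ($M = \sqrt{-6} = i \sqrt{6} \approx 2.4495 i$)
$h{\left(B \right)} = 4 B$ ($h{\left(B \right)} = B 4 = 4 B$)
$l{\left(E,C \right)} = - E + 4 i \sqrt{6}$ ($l{\left(E,C \right)} = 4 i \sqrt{6} - E = - E + 4 i \sqrt{6}$)
$l{\left(-108 - 90,61 \right)} - 13692 = \left(- (-108 - 90) + 4 i \sqrt{6}\right) - 13692 = \left(\left(-1\right) \left(-198\right) + 4 i \sqrt{6}\right) - 13692 = \left(198 + 4 i \sqrt{6}\right) - 13692 = -13494 + 4 i \sqrt{6}$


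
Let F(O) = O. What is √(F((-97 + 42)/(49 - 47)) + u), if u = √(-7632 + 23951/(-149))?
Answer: √(-2442110 + 596*I*√173006731)/298 ≈ 5.6992 + 7.7447*I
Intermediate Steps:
u = I*√173006731/149 (u = √(-7632 + 23951*(-1/149)) = √(-7632 - 23951/149) = √(-1161119/149) = I*√173006731/149 ≈ 88.276*I)
√(F((-97 + 42)/(49 - 47)) + u) = √((-97 + 42)/(49 - 47) + I*√173006731/149) = √(-55/2 + I*√173006731/149)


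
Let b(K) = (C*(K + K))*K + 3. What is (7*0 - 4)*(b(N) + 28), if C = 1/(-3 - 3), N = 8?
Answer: -116/3 ≈ -38.667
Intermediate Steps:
C = -1/6 (C = 1/(-6) = -1/6 ≈ -0.16667)
b(K) = 3 - K**2/3 (b(K) = (-(K + K)/6)*K + 3 = (-K/3)*K + 3 = -K**2/3 + 3 = 3 - K**2/3)
(7*0 - 4)*(b(N) + 28) = (7*0 - 4)*((3 - 1/3*8**2) + 28) = (0 - 4)*((3 - 1/3*64) + 28) = -4*((3 - 64/3) + 28) = -4*(-55/3 + 28) = -4*29/3 = -116/3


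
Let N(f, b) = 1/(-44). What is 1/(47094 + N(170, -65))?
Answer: 44/2072135 ≈ 2.1234e-5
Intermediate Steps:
N(f, b) = -1/44
1/(47094 + N(170, -65)) = 1/(47094 - 1/44) = 1/(2072135/44) = 44/2072135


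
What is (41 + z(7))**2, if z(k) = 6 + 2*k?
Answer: 3721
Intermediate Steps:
(41 + z(7))**2 = (41 + (6 + 2*7))**2 = (41 + (6 + 14))**2 = (41 + 20)**2 = 61**2 = 3721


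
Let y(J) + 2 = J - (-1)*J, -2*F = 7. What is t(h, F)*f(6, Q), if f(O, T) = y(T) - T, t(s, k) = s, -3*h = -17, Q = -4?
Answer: -34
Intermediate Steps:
h = 17/3 (h = -⅓*(-17) = 17/3 ≈ 5.6667)
F = -7/2 (F = -½*7 = -7/2 ≈ -3.5000)
y(J) = -2 + 2*J (y(J) = -2 + (J - (-1)*J) = -2 + (J + J) = -2 + 2*J)
f(O, T) = -2 + T (f(O, T) = (-2 + 2*T) - T = -2 + T)
t(h, F)*f(6, Q) = 17*(-2 - 4)/3 = (17/3)*(-6) = -34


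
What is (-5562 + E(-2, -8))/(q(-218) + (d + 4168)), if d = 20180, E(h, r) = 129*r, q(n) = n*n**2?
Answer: 3297/5167942 ≈ 0.00063797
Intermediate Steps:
q(n) = n**3
(-5562 + E(-2, -8))/(q(-218) + (d + 4168)) = (-5562 + 129*(-8))/((-218)**3 + (20180 + 4168)) = (-5562 - 1032)/(-10360232 + 24348) = -6594/(-10335884) = -6594*(-1/10335884) = 3297/5167942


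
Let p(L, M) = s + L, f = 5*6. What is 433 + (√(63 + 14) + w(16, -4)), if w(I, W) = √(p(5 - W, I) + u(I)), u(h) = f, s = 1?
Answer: 433 + √77 + 2*√10 ≈ 448.10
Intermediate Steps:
f = 30
u(h) = 30
p(L, M) = 1 + L
w(I, W) = √(36 - W) (w(I, W) = √((1 + (5 - W)) + 30) = √((6 - W) + 30) = √(36 - W))
433 + (√(63 + 14) + w(16, -4)) = 433 + (√(63 + 14) + √(36 - 1*(-4))) = 433 + (√77 + √(36 + 4)) = 433 + (√77 + √40) = 433 + (√77 + 2*√10) = 433 + √77 + 2*√10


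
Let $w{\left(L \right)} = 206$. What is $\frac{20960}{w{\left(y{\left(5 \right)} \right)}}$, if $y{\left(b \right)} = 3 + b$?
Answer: $\frac{10480}{103} \approx 101.75$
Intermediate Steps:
$\frac{20960}{w{\left(y{\left(5 \right)} \right)}} = \frac{20960}{206} = 20960 \cdot \frac{1}{206} = \frac{10480}{103}$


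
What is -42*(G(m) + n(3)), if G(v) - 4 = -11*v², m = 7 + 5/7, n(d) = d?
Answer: 190398/7 ≈ 27200.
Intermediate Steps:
m = 54/7 (m = 7 + 5*(⅐) = 7 + 5/7 = 54/7 ≈ 7.7143)
G(v) = 4 - 11*v²
-42*(G(m) + n(3)) = -42*((4 - 11*(54/7)²) + 3) = -42*((4 - 11*2916/49) + 3) = -42*((4 - 32076/49) + 3) = -42*(-31880/49 + 3) = -42*(-31733/49) = 190398/7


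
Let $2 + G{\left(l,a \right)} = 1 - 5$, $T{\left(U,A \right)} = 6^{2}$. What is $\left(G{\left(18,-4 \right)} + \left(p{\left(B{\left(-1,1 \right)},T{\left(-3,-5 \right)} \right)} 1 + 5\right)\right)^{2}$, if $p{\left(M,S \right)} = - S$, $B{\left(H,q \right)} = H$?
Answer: $1369$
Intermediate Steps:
$T{\left(U,A \right)} = 36$
$G{\left(l,a \right)} = -6$ ($G{\left(l,a \right)} = -2 + \left(1 - 5\right) = -2 - 4 = -6$)
$\left(G{\left(18,-4 \right)} + \left(p{\left(B{\left(-1,1 \right)},T{\left(-3,-5 \right)} \right)} 1 + 5\right)\right)^{2} = \left(-6 + \left(\left(-1\right) 36 \cdot 1 + 5\right)\right)^{2} = \left(-6 + \left(\left(-36\right) 1 + 5\right)\right)^{2} = \left(-6 + \left(-36 + 5\right)\right)^{2} = \left(-6 - 31\right)^{2} = \left(-37\right)^{2} = 1369$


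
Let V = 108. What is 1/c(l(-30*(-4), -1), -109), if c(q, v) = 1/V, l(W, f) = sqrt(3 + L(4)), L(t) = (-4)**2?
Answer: 108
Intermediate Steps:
L(t) = 16
l(W, f) = sqrt(19) (l(W, f) = sqrt(3 + 16) = sqrt(19))
c(q, v) = 1/108
1/c(l(-30*(-4), -1), -109) = 1/(1/108) = 108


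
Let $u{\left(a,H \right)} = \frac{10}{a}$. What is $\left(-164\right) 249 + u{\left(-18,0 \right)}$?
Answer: $- \frac{367529}{9} \approx -40837.0$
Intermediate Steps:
$\left(-164\right) 249 + u{\left(-18,0 \right)} = \left(-164\right) 249 + \frac{10}{-18} = -40836 + 10 \left(- \frac{1}{18}\right) = -40836 - \frac{5}{9} = - \frac{367529}{9}$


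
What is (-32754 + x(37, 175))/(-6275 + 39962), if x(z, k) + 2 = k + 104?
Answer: -32477/33687 ≈ -0.96408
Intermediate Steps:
x(z, k) = 102 + k (x(z, k) = -2 + (k + 104) = -2 + (104 + k) = 102 + k)
(-32754 + x(37, 175))/(-6275 + 39962) = (-32754 + (102 + 175))/(-6275 + 39962) = (-32754 + 277)/33687 = -32477*1/33687 = -32477/33687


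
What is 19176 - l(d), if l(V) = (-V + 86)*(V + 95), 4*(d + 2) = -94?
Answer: 45707/4 ≈ 11427.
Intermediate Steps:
d = -51/2 (d = -2 + (¼)*(-94) = -2 - 47/2 = -51/2 ≈ -25.500)
l(V) = (86 - V)*(95 + V)
19176 - l(d) = 19176 - (8170 - (-51/2)² - 9*(-51/2)) = 19176 - (8170 - 1*2601/4 + 459/2) = 19176 - (8170 - 2601/4 + 459/2) = 19176 - 1*30997/4 = 19176 - 30997/4 = 45707/4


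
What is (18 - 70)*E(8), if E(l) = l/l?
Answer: -52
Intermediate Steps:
E(l) = 1
(18 - 70)*E(8) = (18 - 70)*1 = -52*1 = -52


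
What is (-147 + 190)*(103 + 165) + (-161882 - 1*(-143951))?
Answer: -6407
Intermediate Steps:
(-147 + 190)*(103 + 165) + (-161882 - 1*(-143951)) = 43*268 + (-161882 + 143951) = 11524 - 17931 = -6407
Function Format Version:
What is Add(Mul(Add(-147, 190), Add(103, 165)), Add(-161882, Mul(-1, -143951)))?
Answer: -6407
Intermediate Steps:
Add(Mul(Add(-147, 190), Add(103, 165)), Add(-161882, Mul(-1, -143951))) = Add(Mul(43, 268), Add(-161882, 143951)) = Add(11524, -17931) = -6407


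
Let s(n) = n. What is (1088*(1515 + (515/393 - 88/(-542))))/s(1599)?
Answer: 175721685376/170298297 ≈ 1031.8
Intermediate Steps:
(1088*(1515 + (515/393 - 88/(-542))))/s(1599) = (1088*(1515 + (515/393 - 88/(-542))))/1599 = (1088*(1515 + (515*(1/393) - 88*(-1/542))))*(1/1599) = (1088*(1515 + (515/393 + 44/271)))*(1/1599) = (1088*(1515 + 156857/106503))*(1/1599) = (1088*(161508902/106503))*(1/1599) = (175721685376/106503)*(1/1599) = 175721685376/170298297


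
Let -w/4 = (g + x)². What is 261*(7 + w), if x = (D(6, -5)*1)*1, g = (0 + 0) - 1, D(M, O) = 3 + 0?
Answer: -2349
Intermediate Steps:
D(M, O) = 3
g = -1 (g = 0 - 1 = -1)
x = 3 (x = (3*1)*1 = 3*1 = 3)
w = -16 (w = -4*(-1 + 3)² = -4*2² = -4*4 = -16)
261*(7 + w) = 261*(7 - 16) = 261*(-9) = -2349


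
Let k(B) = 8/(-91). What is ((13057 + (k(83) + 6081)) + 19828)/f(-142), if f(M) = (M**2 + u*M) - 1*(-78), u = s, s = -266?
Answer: 590983/879879 ≈ 0.67166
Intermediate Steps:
u = -266
k(B) = -8/91 (k(B) = 8*(-1/91) = -8/91)
f(M) = 78 + M**2 - 266*M (f(M) = (M**2 - 266*M) - 1*(-78) = (M**2 - 266*M) + 78 = 78 + M**2 - 266*M)
((13057 + (k(83) + 6081)) + 19828)/f(-142) = ((13057 + (-8/91 + 6081)) + 19828)/(78 + (-142)**2 - 266*(-142)) = ((13057 + 553363/91) + 19828)/(78 + 20164 + 37772) = (1741550/91 + 19828)/58014 = (3545898/91)*(1/58014) = 590983/879879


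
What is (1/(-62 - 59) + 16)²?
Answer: 3744225/14641 ≈ 255.74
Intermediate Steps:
(1/(-62 - 59) + 16)² = (1/(-121) + 16)² = (-1/121 + 16)² = (1935/121)² = 3744225/14641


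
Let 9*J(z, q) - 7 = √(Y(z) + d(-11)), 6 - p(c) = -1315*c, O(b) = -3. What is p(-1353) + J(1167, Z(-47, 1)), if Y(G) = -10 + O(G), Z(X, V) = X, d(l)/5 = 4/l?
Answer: -16012694/9 + I*√1793/99 ≈ -1.7792e+6 + 0.42772*I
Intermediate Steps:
d(l) = 20/l (d(l) = 5*(4/l) = 20/l)
p(c) = 6 + 1315*c (p(c) = 6 - (-1315)*c = 6 + 1315*c)
Y(G) = -13 (Y(G) = -10 - 3 = -13)
J(z, q) = 7/9 + I*√1793/99 (J(z, q) = 7/9 + √(-13 + 20/(-11))/9 = 7/9 + √(-13 + 20*(-1/11))/9 = 7/9 + √(-13 - 20/11)/9 = 7/9 + √(-163/11)/9 = 7/9 + (I*√1793/11)/9 = 7/9 + I*√1793/99)
p(-1353) + J(1167, Z(-47, 1)) = (6 + 1315*(-1353)) + (7/9 + I*√1793/99) = (6 - 1779195) + (7/9 + I*√1793/99) = -1779189 + (7/9 + I*√1793/99) = -16012694/9 + I*√1793/99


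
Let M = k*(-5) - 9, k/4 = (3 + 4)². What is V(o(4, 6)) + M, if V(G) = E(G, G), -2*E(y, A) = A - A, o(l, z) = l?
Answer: -989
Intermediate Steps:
k = 196 (k = 4*(3 + 4)² = 4*7² = 4*49 = 196)
M = -989 (M = 196*(-5) - 9 = -980 - 9 = -989)
E(y, A) = 0 (E(y, A) = -(A - A)/2 = -½*0 = 0)
V(G) = 0
V(o(4, 6)) + M = 0 - 989 = -989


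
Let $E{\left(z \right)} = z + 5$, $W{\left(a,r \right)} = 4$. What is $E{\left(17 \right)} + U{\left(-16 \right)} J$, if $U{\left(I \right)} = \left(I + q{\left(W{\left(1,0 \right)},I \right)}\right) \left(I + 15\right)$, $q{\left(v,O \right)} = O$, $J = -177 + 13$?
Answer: $-5226$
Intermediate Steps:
$J = -164$
$E{\left(z \right)} = 5 + z$
$U{\left(I \right)} = 2 I \left(15 + I\right)$ ($U{\left(I \right)} = \left(I + I\right) \left(I + 15\right) = 2 I \left(15 + I\right)$)
$E{\left(17 \right)} + U{\left(-16 \right)} J = \left(5 + 17\right) + 2 \left(-16\right) \left(15 - 16\right) \left(-164\right) = 22 + 2 \left(-16\right) \left(-1\right) \left(-164\right) = 22 + 32 \left(-164\right) = 22 - 5248 = -5226$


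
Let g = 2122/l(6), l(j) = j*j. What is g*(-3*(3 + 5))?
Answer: -4244/3 ≈ -1414.7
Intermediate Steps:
l(j) = j²
g = 1061/18 (g = 2122/(6²) = 2122/36 = 2122*(1/36) = 1061/18 ≈ 58.944)
g*(-3*(3 + 5)) = 1061*(-3*(3 + 5))/18 = 1061*(-3*8)/18 = (1061/18)*(-24) = -4244/3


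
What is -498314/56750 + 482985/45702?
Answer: 257525129/144088250 ≈ 1.7873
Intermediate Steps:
-498314/56750 + 482985/45702 = -498314*1/56750 + 482985*(1/45702) = -249157/28375 + 53665/5078 = 257525129/144088250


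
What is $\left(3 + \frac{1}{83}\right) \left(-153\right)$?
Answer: $- \frac{38250}{83} \approx -460.84$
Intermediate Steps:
$\left(3 + \frac{1}{83}\right) \left(-153\right) = \frac{250}{83} \left(-153\right) = - \frac{38250}{83}$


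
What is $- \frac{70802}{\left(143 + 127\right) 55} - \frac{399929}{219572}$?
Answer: $- \frac{10742541197}{1630322100} \approx -6.5892$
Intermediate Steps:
$- \frac{70802}{\left(143 + 127\right) 55} - \frac{399929}{219572} = - \frac{70802}{270 \cdot 55} - \frac{399929}{219572} = - \frac{70802}{14850} - \frac{399929}{219572} = \left(-70802\right) \frac{1}{14850} - \frac{399929}{219572} = - \frac{35401}{7425} - \frac{399929}{219572} = - \frac{10742541197}{1630322100}$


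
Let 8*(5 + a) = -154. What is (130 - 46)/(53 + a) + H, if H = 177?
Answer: 20691/115 ≈ 179.92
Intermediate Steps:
a = -97/4 (a = -5 + (⅛)*(-154) = -5 - 77/4 = -97/4 ≈ -24.250)
(130 - 46)/(53 + a) + H = (130 - 46)/(53 - 97/4) + 177 = 84/(115/4) + 177 = 84*(4/115) + 177 = 336/115 + 177 = 20691/115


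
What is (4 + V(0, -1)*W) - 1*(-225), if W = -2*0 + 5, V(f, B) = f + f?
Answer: 229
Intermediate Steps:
V(f, B) = 2*f
W = 5 (W = 0 + 5 = 5)
(4 + V(0, -1)*W) - 1*(-225) = (4 + (2*0)*5) - 1*(-225) = (4 + 0*5) + 225 = (4 + 0) + 225 = 4 + 225 = 229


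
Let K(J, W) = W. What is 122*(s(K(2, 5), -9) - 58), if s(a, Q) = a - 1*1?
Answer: -6588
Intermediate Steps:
s(a, Q) = -1 + a (s(a, Q) = a - 1 = -1 + a)
122*(s(K(2, 5), -9) - 58) = 122*((-1 + 5) - 58) = 122*(4 - 58) = 122*(-54) = -6588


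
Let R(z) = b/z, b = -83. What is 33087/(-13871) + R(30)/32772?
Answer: -32530966213/13637412360 ≈ -2.3854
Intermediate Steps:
R(z) = -83/z
33087/(-13871) + R(30)/32772 = 33087/(-13871) - 83/30/32772 = 33087*(-1/13871) - 83*1/30*(1/32772) = -33087/13871 - 83/30*1/32772 = -33087/13871 - 83/983160 = -32530966213/13637412360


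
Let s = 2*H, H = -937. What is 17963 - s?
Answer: 19837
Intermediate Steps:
s = -1874 (s = 2*(-937) = -1874)
17963 - s = 17963 - 1*(-1874) = 17963 + 1874 = 19837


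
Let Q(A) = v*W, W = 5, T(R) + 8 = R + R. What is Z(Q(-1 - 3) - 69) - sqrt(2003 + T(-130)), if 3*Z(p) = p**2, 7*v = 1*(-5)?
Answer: 258064/147 - sqrt(1735) ≈ 1713.9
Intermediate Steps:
T(R) = -8 + 2*R (T(R) = -8 + (R + R) = -8 + 2*R)
v = -5/7 (v = (1*(-5))/7 = (1/7)*(-5) = -5/7 ≈ -0.71429)
Q(A) = -25/7 (Q(A) = -5/7*5 = -25/7)
Z(p) = p**2/3
Z(Q(-1 - 3) - 69) - sqrt(2003 + T(-130)) = (-25/7 - 69)**2/3 - sqrt(2003 + (-8 + 2*(-130))) = (-508/7)**2/3 - sqrt(2003 + (-8 - 260)) = (1/3)*(258064/49) - sqrt(2003 - 268) = 258064/147 - sqrt(1735)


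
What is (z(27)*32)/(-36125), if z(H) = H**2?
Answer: -23328/36125 ≈ -0.64576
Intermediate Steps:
(z(27)*32)/(-36125) = (27**2*32)/(-36125) = (729*32)*(-1/36125) = 23328*(-1/36125) = -23328/36125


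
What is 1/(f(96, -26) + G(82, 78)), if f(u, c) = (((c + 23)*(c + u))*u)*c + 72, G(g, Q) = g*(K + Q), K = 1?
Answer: 1/530710 ≈ 1.8843e-6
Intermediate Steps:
G(g, Q) = g*(1 + Q)
f(u, c) = 72 + c*u*(23 + c)*(c + u) (f(u, c) = (((23 + c)*(c + u))*u)*c + 72 = (u*(23 + c)*(c + u))*c + 72 = c*u*(23 + c)*(c + u) + 72 = 72 + c*u*(23 + c)*(c + u))
1/(f(96, -26) + G(82, 78)) = 1/((72 + 96*(-26)³ + (-26)²*96² + 23*(-26)*96² + 23*96*(-26)²) + 82*(1 + 78)) = 1/((72 + 96*(-17576) + 676*9216 + 23*(-26)*9216 + 23*96*676) + 82*79) = 1/((72 - 1687296 + 6230016 - 5511168 + 1492608) + 6478) = 1/(524232 + 6478) = 1/530710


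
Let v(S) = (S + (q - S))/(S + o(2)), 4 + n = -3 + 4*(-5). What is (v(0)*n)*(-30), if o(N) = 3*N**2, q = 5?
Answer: 675/2 ≈ 337.50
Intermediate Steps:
n = -27 (n = -4 + (-3 + 4*(-5)) = -4 + (-3 - 20) = -4 - 23 = -27)
v(S) = 5/(12 + S) (v(S) = (S + (5 - S))/(S + 3*2**2) = 5/(S + 3*4) = 5/(S + 12) = 5/(12 + S))
(v(0)*n)*(-30) = ((5/(12 + 0))*(-27))*(-30) = ((5/12)*(-27))*(-30) = -45/4*(-30) = 675/2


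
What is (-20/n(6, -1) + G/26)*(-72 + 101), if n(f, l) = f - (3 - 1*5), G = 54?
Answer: -319/26 ≈ -12.269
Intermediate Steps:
n(f, l) = 2 + f (n(f, l) = f - (3 - 5) = f - 1*(-2) = f + 2 = 2 + f)
(-20/n(6, -1) + G/26)*(-72 + 101) = (-20/(2 + 6) + 54/26)*(-72 + 101) = (-20/8 + 54*(1/26))*29 = (-20*⅛ + 27/13)*29 = (-5/2 + 27/13)*29 = -11/26*29 = -319/26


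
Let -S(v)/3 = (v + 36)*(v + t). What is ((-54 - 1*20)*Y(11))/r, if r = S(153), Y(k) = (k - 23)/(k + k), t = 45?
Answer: -74/205821 ≈ -0.00035954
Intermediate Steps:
S(v) = -3*(36 + v)*(45 + v) (S(v) = -3*(v + 36)*(v + 45) = -3*(36 + v)*(45 + v))
Y(k) = (-23 + k)/(2*k) (Y(k) = (-23 + k)/((2*k)) = (-23 + k)*(1/(2*k)) = (-23 + k)/(2*k))
r = -112266 (r = -4860 - 243*153 - 3*153**2 = -4860 - 37179 - 3*23409 = -4860 - 37179 - 70227 = -112266)
((-54 - 1*20)*Y(11))/r = ((-54 - 1*20)*((1/2)*(-23 + 11)/11))/(-112266) = ((-54 - 20)*((1/2)*(1/11)*(-12)))*(-1/112266) = -74*(-6/11)*(-1/112266) = (444/11)*(-1/112266) = -74/205821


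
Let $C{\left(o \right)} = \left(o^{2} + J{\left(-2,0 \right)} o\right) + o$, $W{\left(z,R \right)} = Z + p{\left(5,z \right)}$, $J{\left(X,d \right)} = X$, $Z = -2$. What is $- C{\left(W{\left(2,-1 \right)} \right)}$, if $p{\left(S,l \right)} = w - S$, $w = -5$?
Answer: $-156$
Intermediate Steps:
$p{\left(S,l \right)} = -5 - S$
$W{\left(z,R \right)} = -12$ ($W{\left(z,R \right)} = -2 - 10 = -12$)
$C{\left(o \right)} = o^{2} - o$ ($C{\left(o \right)} = \left(o^{2} - 2 o\right) + o = o^{2} - o$)
$- C{\left(W{\left(2,-1 \right)} \right)} = - \left(-12\right) \left(-1 - 12\right) = - \left(-12\right) \left(-13\right) = \left(-1\right) 156 = -156$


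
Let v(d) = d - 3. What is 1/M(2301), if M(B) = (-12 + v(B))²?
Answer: 1/5225796 ≈ 1.9136e-7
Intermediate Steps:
v(d) = -3 + d
M(B) = (-15 + B)² (M(B) = (-12 + (-3 + B))² = (-15 + B)²)
1/M(2301) = 1/((-15 + 2301)²) = 1/(2286²) = 1/5225796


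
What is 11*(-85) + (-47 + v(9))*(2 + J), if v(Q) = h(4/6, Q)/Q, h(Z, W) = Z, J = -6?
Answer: -20177/27 ≈ -747.30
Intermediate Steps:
v(Q) = 2/(3*Q) (v(Q) = (4/6)/Q = (4*(1/6))/Q = 2/(3*Q))
11*(-85) + (-47 + v(9))*(2 + J) = 11*(-85) + (-47 + (2/3)/9)*(2 - 6) = -935 + (-47 + (2/3)*(1/9))*(-4) = -935 + (-47 + 2/27)*(-4) = -935 - 1267/27*(-4) = -935 + 5068/27 = -20177/27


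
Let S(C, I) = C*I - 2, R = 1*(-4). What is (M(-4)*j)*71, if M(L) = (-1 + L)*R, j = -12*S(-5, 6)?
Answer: 545280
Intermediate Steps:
R = -4
S(C, I) = -2 + C*I
j = 384 (j = -12*(-2 - 5*6) = -12*(-2 - 30) = -12*(-32) = 384)
M(L) = 4 - 4*L (M(L) = (-1 + L)*(-4) = 4 - 4*L)
(M(-4)*j)*71 = ((4 - 4*(-4))*384)*71 = ((4 + 16)*384)*71 = (20*384)*71 = 7680*71 = 545280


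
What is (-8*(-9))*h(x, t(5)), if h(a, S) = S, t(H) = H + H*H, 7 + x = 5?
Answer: 2160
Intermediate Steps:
x = -2 (x = -7 + 5 = -2)
t(H) = H + H**2
(-8*(-9))*h(x, t(5)) = (-8*(-9))*(5*(1 + 5)) = 72*(5*6) = 72*30 = 2160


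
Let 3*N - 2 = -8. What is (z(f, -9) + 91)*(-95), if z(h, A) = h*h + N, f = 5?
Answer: -10830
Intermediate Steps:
N = -2 (N = ⅔ + (⅓)*(-8) = ⅔ - 8/3 = -2)
z(h, A) = -2 + h² (z(h, A) = h*h - 2 = h² - 2 = -2 + h²)
(z(f, -9) + 91)*(-95) = ((-2 + 5²) + 91)*(-95) = ((-2 + 25) + 91)*(-95) = (23 + 91)*(-95) = 114*(-95) = -10830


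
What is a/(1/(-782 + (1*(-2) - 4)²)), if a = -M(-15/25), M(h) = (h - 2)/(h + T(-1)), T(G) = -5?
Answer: 4849/14 ≈ 346.36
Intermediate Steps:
M(h) = (-2 + h)/(-5 + h) (M(h) = (h - 2)/(h - 5) = (-2 + h)/(-5 + h))
a = -13/28 (a = -(-2 - 15/25)/(-5 - 15/25) = -(-2 - 15*1/25)/(-5 - 15*1/25) = -(-2 - ⅗)/(-5 - ⅗) = -(-13)/((-28/5)*5) = -(-5)*(-13)/(28*5) = -1*13/28 = -13/28 ≈ -0.46429)
a/(1/(-782 + (1*(-2) - 4)²)) = -(-5083/14 + 13*(1*(-2) - 4)²/28) = -(-5083/14 + 13*(-2 - 4)²/28) = -13/(28*(1/(-782 + (-6)²))) = -13/(28*(1/(-782 + 36))) = -13/(28*(1/(-746))) = -13/(28*(-1/746)) = -13/28*(-746) = 4849/14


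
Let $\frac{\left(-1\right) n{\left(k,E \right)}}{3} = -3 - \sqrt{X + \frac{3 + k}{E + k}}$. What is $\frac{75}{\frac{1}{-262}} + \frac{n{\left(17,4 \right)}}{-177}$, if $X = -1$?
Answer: $- \frac{1159353}{59} - \frac{i \sqrt{21}}{1239} \approx -19650.0 - 0.0036986 i$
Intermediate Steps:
$n{\left(k,E \right)} = 9 + 3 \sqrt{-1 + \frac{3 + k}{E + k}}$ ($n{\left(k,E \right)} = - 3 \left(-3 - \sqrt{-1 + \frac{3 + k}{E + k}}\right) = 9 + 3 \sqrt{-1 + \frac{3 + k}{E + k}}$)
$\frac{75}{\frac{1}{-262}} + \frac{n{\left(17,4 \right)}}{-177} = \frac{75}{\frac{1}{-262}} + \frac{9 + 3 \sqrt{\frac{3 - 4}{4 + 17}}}{-177} = \frac{75}{- \frac{1}{262}} + \left(9 + 3 \sqrt{\frac{3 - 4}{21}}\right) \left(- \frac{1}{177}\right) = 75 \left(-262\right) + \left(9 + 3 \sqrt{\frac{1}{21} \left(-1\right)}\right) \left(- \frac{1}{177}\right) = -19650 + \left(9 + 3 \sqrt{- \frac{1}{21}}\right) \left(- \frac{1}{177}\right) = -19650 + \left(9 + 3 \frac{i \sqrt{21}}{21}\right) \left(- \frac{1}{177}\right) = -19650 + \left(9 + \frac{i \sqrt{21}}{7}\right) \left(- \frac{1}{177}\right) = -19650 - \left(\frac{3}{59} + \frac{i \sqrt{21}}{1239}\right) = - \frac{1159353}{59} - \frac{i \sqrt{21}}{1239}$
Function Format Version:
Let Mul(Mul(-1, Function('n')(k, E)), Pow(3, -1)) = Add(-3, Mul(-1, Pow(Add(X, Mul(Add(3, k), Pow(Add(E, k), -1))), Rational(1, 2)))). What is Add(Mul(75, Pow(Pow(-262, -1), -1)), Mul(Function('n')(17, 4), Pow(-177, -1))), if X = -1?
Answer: Add(Rational(-1159353, 59), Mul(Rational(-1, 1239), I, Pow(21, Rational(1, 2)))) ≈ Add(-19650., Mul(-0.0036986, I))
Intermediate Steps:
Function('n')(k, E) = Add(9, Mul(3, Pow(Add(-1, Mul(Pow(Add(E, k), -1), Add(3, k))), Rational(1, 2)))) (Function('n')(k, E) = Mul(-3, Add(-3, Mul(-1, Pow(Add(-1, Mul(Add(3, k), Pow(Add(E, k), -1))), Rational(1, 2))))) = Mul(-3, Add(-3, Mul(-1, Pow(Add(-1, Mul(Pow(Add(E, k), -1), Add(3, k))), Rational(1, 2))))) = Add(9, Mul(3, Pow(Add(-1, Mul(Pow(Add(E, k), -1), Add(3, k))), Rational(1, 2)))))
Add(Mul(75, Pow(Pow(-262, -1), -1)), Mul(Function('n')(17, 4), Pow(-177, -1))) = Add(Mul(75, Pow(Pow(-262, -1), -1)), Mul(Add(9, Mul(3, Pow(Mul(Pow(Add(4, 17), -1), Add(3, Mul(-1, 4))), Rational(1, 2)))), Pow(-177, -1))) = Add(Mul(75, Pow(Rational(-1, 262), -1)), Mul(Add(9, Mul(3, Pow(Mul(Pow(21, -1), Add(3, -4)), Rational(1, 2)))), Rational(-1, 177))) = Add(Mul(75, -262), Mul(Add(9, Mul(3, Pow(Mul(Rational(1, 21), -1), Rational(1, 2)))), Rational(-1, 177))) = Add(-19650, Mul(Add(9, Mul(3, Pow(Rational(-1, 21), Rational(1, 2)))), Rational(-1, 177))) = Add(-19650, Mul(Add(9, Mul(3, Mul(Rational(1, 21), I, Pow(21, Rational(1, 2))))), Rational(-1, 177))) = Add(-19650, Mul(Add(9, Mul(Rational(1, 7), I, Pow(21, Rational(1, 2)))), Rational(-1, 177))) = Add(-19650, Add(Rational(-3, 59), Mul(Rational(-1, 1239), I, Pow(21, Rational(1, 2))))) = Add(Rational(-1159353, 59), Mul(Rational(-1, 1239), I, Pow(21, Rational(1, 2))))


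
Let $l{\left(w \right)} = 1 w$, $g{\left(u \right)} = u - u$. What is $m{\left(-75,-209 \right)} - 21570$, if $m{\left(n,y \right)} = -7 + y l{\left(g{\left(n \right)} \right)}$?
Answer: $-21577$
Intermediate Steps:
$g{\left(u \right)} = 0$
$l{\left(w \right)} = w$
$m{\left(n,y \right)} = -7$ ($m{\left(n,y \right)} = -7 + y 0 = -7 + 0 = -7$)
$m{\left(-75,-209 \right)} - 21570 = -7 - 21570 = -21577$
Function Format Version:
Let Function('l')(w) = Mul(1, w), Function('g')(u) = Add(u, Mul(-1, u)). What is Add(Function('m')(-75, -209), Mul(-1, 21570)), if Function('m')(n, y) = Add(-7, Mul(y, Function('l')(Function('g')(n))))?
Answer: -21577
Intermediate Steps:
Function('g')(u) = 0
Function('l')(w) = w
Function('m')(n, y) = -7 (Function('m')(n, y) = Add(-7, Mul(y, 0)) = Add(-7, 0) = -7)
Add(Function('m')(-75, -209), Mul(-1, 21570)) = Add(-7, Mul(-1, 21570)) = Add(-7, -21570) = -21577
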